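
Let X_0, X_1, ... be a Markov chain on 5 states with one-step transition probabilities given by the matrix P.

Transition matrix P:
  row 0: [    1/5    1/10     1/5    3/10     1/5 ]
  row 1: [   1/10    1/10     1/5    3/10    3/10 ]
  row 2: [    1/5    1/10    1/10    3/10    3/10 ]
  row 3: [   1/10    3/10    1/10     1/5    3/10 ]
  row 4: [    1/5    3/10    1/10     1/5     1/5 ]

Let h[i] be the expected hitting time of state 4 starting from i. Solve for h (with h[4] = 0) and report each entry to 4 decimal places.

h = [3.8695, 3.4826, 3.5177, 3.4794, 0.0000]

First-step conditioning: h[4] = 0; for i ≠ 4, h[i] = 1 + Σ_k P[i][k]·h[k].
  h[0] = 1 + 1/5·h[0] + 1/10·h[1] + 1/5·h[2] + 3/10·h[3]
  h[1] = 1 + 1/10·h[0] + 1/10·h[1] + 1/5·h[2] + 3/10·h[3]
  h[2] = 1 + 1/5·h[0] + 1/10·h[1] + 1/10·h[2] + 3/10·h[3]
  h[3] = 1 + 1/10·h[0] + 3/10·h[1] + 1/10·h[2] + 1/5·h[3]
Solving the 4×4 linear system over states ≠ 4 gives exactly h = [12100/3127, 10890/3127, 11000/3127, 10880/3127, 0] (h[4] = 0 is the target).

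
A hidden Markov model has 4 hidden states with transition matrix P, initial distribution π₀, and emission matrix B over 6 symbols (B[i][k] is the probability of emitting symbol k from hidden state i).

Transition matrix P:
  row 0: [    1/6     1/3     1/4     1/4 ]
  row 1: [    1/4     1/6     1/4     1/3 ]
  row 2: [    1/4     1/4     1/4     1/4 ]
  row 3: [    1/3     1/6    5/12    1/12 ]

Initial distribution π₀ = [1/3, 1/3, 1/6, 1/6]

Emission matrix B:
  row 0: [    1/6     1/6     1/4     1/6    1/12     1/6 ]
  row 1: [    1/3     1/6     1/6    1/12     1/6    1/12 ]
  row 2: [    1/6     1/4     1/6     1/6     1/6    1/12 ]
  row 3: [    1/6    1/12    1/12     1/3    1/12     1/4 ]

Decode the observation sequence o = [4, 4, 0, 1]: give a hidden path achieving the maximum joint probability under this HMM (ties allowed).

t=0: δ = [2.778e-02, 5.556e-02, 2.778e-02, 1.389e-02]  (obs o_0=4)
t=1: δ = [1.157e-03, 1.543e-03, 2.315e-03, 1.543e-03]  ψ = [1, 0, 1, 1]  (obs o_1=4)
t=2: δ = [9.645e-05, 1.929e-04, 1.072e-04, 9.645e-05]  ψ = [2, 2, 3, 2]  (obs o_2=0)
t=3: δ = [8.038e-06, 5.358e-06, 1.206e-05, 5.358e-06]  ψ = [1, 0, 1, 1]  (obs o_3=1)
backtrack: best end state = 2; path = [1, 2, 1, 2]

path = [1, 2, 1, 2]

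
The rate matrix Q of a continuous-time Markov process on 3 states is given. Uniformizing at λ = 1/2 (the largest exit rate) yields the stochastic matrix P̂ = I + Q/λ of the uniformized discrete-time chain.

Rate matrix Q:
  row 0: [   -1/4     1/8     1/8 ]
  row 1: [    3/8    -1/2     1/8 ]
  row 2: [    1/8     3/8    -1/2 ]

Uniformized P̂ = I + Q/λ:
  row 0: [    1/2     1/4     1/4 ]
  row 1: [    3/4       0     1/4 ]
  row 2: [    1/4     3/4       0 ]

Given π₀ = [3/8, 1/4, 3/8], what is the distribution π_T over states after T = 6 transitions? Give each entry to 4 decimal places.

t=0: π = [0.3750, 0.2500, 0.3750]
t=1: π = [0.4688, 0.3750, 0.1563]
t=2: π = [0.5547, 0.2344, 0.2109]
t=3: π = [0.5059, 0.2969, 0.1973]
t=4: π = [0.5249, 0.2744, 0.2007]
t=5: π = [0.5184, 0.2817, 0.1998]
t=6: π = [0.5205, 0.2795, 0.2000]

π = [0.5205, 0.2795, 0.2000]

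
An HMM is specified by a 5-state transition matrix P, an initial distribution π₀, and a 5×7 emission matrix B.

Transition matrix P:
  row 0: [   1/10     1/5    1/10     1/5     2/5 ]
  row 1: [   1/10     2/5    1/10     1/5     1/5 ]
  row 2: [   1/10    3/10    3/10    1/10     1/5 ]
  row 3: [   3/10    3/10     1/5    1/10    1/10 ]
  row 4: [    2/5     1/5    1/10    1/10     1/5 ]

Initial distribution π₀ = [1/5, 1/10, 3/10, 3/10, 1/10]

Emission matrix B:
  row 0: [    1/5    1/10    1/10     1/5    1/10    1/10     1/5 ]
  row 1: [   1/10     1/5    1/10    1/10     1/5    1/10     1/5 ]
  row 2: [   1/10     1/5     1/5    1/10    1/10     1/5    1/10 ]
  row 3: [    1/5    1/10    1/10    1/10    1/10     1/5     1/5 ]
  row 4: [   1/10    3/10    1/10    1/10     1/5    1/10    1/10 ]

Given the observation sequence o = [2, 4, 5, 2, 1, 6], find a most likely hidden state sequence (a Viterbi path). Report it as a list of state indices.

t=0: δ = [2.000e-02, 1.000e-02, 6.000e-02, 3.000e-02, 1.000e-02]  (obs o_0=2)
t=1: δ = [9.000e-04, 3.600e-03, 1.800e-03, 6.000e-04, 2.400e-03]  ψ = [3, 2, 2, 2, 2]  (obs o_1=4)
t=2: δ = [9.600e-05, 1.440e-04, 1.080e-04, 1.440e-04, 7.200e-05]  ψ = [4, 1, 2, 1, 1]  (obs o_2=5)
t=3: δ = [4.320e-06, 5.760e-06, 6.480e-06, 2.880e-06, 3.840e-06]  ψ = [3, 1, 2, 1, 0]  (obs o_3=2)
t=4: δ = [1.536e-07, 4.608e-07, 3.888e-07, 1.152e-07, 5.184e-07]  ψ = [4, 1, 2, 1, 0]  (obs o_4=1)
t=5: δ = [4.147e-08, 3.686e-08, 1.166e-08, 1.843e-08, 1.037e-08]  ψ = [4, 1, 2, 1, 4]  (obs o_5=6)
backtrack: best end state = 0; path = [2, 1, 3, 0, 4, 0]

path = [2, 1, 3, 0, 4, 0]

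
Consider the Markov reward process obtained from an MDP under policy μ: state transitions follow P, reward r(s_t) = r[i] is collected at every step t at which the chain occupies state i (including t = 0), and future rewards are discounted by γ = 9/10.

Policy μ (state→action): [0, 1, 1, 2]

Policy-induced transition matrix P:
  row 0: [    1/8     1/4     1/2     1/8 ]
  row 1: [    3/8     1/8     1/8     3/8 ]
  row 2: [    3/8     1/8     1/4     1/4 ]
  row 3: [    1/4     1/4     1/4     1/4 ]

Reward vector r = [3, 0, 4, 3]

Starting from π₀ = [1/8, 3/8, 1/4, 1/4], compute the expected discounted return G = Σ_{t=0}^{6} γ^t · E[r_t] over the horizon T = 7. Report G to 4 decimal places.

G = 13.6047

t=0: π = [0.1250, 0.3750, 0.2500, 0.2500], E[r] = 2.1250, γ^t·E[r] = 2.125000, running G = 2.125000
t=1: π = [0.3125, 0.1719, 0.2344, 0.2813], E[r] = 2.7188, γ^t·E[r] = 2.446875, running G = 4.571875
t=2: π = [0.2617, 0.1992, 0.3066, 0.2324], E[r] = 2.7090, γ^t·E[r] = 2.194277, running G = 6.766152
t=3: π = [0.2805, 0.1868, 0.2905, 0.2422], E[r] = 2.7302, γ^t·E[r] = 1.990334, running G = 8.756486
t=4: π = [0.2746, 0.1903, 0.2968, 0.2383], E[r] = 2.7258, γ^t·E[r] = 1.788377, running G = 10.544863
t=5: π = [0.2766, 0.1891, 0.2949, 0.2395], E[r] = 2.7275, γ^t·E[r] = 1.610578, running G = 12.155441
t=6: π = [0.2759, 0.1895, 0.2955, 0.2391], E[r] = 2.7270, γ^t·E[r] = 1.449234, running G = 13.604675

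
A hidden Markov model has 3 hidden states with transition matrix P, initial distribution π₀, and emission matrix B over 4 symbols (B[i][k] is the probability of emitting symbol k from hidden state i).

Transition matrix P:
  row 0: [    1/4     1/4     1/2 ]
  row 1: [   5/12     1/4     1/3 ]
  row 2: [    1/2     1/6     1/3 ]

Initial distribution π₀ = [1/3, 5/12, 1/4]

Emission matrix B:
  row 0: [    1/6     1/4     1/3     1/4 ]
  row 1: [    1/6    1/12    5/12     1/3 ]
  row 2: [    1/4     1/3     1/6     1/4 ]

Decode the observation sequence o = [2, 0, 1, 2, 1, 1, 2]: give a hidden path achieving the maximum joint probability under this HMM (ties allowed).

path = [1, 0, 2, 0, 2, 2, 0]

t=0: δ = [1.111e-01, 1.736e-01, 4.167e-02]  (obs o_0=2)
t=1: δ = [1.206e-02, 7.234e-03, 1.447e-02]  ψ = [1, 1, 1]  (obs o_1=0)
t=2: δ = [1.808e-03, 2.512e-04, 2.009e-03]  ψ = [2, 0, 0]  (obs o_2=1)
t=3: δ = [3.349e-04, 1.884e-04, 1.507e-04]  ψ = [2, 0, 0]  (obs o_3=2)
t=4: δ = [2.093e-05, 6.977e-06, 5.582e-05]  ψ = [0, 0, 0]  (obs o_4=1)
t=5: δ = [6.977e-06, 7.752e-07, 6.202e-06]  ψ = [2, 2, 2]  (obs o_5=1)
t=6: δ = [1.034e-06, 7.268e-07, 5.814e-07]  ψ = [2, 0, 0]  (obs o_6=2)
backtrack: best end state = 0; path = [1, 0, 2, 0, 2, 2, 0]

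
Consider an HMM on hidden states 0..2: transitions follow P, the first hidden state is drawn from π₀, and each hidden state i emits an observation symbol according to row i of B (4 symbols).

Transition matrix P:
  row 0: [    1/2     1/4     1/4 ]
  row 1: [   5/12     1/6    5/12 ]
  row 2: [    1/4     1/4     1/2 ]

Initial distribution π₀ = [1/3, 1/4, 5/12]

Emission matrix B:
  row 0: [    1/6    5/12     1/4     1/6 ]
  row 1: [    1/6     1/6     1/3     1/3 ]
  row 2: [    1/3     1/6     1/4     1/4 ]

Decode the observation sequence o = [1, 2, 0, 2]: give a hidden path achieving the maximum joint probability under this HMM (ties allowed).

path = [0, 1, 2, 2]

t=0: δ = [1.389e-01, 4.167e-02, 6.944e-02]  (obs o_0=1)
t=1: δ = [1.736e-02, 1.157e-02, 8.681e-03]  ψ = [0, 0, 0]  (obs o_1=2)
t=2: δ = [1.447e-03, 7.234e-04, 1.608e-03]  ψ = [0, 0, 1]  (obs o_2=0)
t=3: δ = [1.808e-04, 1.340e-04, 2.009e-04]  ψ = [0, 2, 2]  (obs o_3=2)
backtrack: best end state = 2; path = [0, 1, 2, 2]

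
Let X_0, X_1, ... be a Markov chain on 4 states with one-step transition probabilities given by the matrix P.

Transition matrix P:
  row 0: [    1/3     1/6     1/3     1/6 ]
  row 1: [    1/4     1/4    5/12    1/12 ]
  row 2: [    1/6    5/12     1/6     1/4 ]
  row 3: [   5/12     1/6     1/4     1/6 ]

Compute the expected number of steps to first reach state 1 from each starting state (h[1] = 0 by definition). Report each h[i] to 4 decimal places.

h = [4.2605, 0.0000, 3.3529, 4.3361]

First-step conditioning: h[1] = 0; for i ≠ 1, h[i] = 1 + Σ_k P[i][k]·h[k].
  h[0] = 1 + 1/3·h[0] + 1/3·h[2] + 1/6·h[3]
  h[2] = 1 + 1/6·h[0] + 1/6·h[2] + 1/4·h[3]
  h[3] = 1 + 5/12·h[0] + 1/4·h[2] + 1/6·h[3]
Solving the 3×3 linear system over states ≠ 1 gives exactly h = [507/119, 0, 57/17, 516/119] (h[1] = 0 is the target).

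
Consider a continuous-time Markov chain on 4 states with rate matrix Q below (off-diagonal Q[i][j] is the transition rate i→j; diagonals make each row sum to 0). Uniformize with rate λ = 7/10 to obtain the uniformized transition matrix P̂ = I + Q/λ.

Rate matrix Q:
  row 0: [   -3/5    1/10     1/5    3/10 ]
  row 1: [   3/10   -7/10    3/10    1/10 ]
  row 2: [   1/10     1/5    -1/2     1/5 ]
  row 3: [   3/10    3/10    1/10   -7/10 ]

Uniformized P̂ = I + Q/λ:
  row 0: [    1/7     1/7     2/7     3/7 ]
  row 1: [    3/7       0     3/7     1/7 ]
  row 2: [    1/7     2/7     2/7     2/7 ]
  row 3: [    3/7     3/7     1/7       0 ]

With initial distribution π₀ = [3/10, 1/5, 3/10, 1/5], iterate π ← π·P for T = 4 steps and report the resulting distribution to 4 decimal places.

π = [0.2698, 0.2185, 0.2836, 0.2280]

t=0: π = [0.3000, 0.2000, 0.3000, 0.2000]
t=1: π = [0.2571, 0.2143, 0.2857, 0.2429]
t=2: π = [0.2735, 0.2224, 0.2816, 0.2224]
t=3: π = [0.2700, 0.2149, 0.2857, 0.2294]
t=4: π = [0.2698, 0.2185, 0.2836, 0.2280]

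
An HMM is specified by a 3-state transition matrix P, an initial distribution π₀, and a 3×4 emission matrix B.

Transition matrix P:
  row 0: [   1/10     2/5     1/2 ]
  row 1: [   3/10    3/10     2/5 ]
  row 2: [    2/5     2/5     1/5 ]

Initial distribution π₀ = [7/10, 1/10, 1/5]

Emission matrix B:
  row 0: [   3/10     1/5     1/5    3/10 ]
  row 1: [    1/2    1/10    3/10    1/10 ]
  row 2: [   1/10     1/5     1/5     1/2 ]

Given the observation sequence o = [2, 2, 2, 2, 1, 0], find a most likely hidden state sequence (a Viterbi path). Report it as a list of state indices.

t=0: δ = [1.400e-01, 3.000e-02, 4.000e-02]  (obs o_0=2)
t=1: δ = [3.200e-03, 1.680e-02, 1.400e-02]  ψ = [2, 0, 0]  (obs o_1=2)
t=2: δ = [1.120e-03, 1.680e-03, 1.344e-03]  ψ = [2, 2, 1]  (obs o_2=2)
t=3: δ = [1.075e-04, 1.613e-04, 1.344e-04]  ψ = [2, 2, 1]  (obs o_3=2)
t=4: δ = [1.075e-05, 5.376e-06, 1.290e-05]  ψ = [2, 2, 1]  (obs o_4=1)
t=5: δ = [1.548e-06, 2.580e-06, 5.376e-07]  ψ = [2, 2, 0]  (obs o_5=0)
backtrack: best end state = 1; path = [0, 1, 2, 1, 2, 1]

path = [0, 1, 2, 1, 2, 1]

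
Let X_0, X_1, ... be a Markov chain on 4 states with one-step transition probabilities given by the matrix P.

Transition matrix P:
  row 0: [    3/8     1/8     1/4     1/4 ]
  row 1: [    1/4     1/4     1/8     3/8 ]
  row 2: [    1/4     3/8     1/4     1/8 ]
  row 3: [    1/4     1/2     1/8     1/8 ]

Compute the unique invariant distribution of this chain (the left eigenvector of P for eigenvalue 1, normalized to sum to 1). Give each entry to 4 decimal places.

π = [0.2857, 0.2959, 0.1837, 0.2347]

Balance equations π_j = Σ_i π_i·P[i][j]:
  π_0 = 3/8·π_0 + 1/4·π_1 + 1/4·π_2 + 1/4·π_3
  π_1 = 1/8·π_0 + 1/4·π_1 + 3/8·π_2 + 1/2·π_3
  π_2 = 1/4·π_0 + 1/8·π_1 + 1/4·π_2 + 1/8·π_3
  normalize: π_0 + π_1 + π_2 + π_3 = 1
Solving the linear system gives exactly π = [2/7, 29/98, 9/49, 23/98].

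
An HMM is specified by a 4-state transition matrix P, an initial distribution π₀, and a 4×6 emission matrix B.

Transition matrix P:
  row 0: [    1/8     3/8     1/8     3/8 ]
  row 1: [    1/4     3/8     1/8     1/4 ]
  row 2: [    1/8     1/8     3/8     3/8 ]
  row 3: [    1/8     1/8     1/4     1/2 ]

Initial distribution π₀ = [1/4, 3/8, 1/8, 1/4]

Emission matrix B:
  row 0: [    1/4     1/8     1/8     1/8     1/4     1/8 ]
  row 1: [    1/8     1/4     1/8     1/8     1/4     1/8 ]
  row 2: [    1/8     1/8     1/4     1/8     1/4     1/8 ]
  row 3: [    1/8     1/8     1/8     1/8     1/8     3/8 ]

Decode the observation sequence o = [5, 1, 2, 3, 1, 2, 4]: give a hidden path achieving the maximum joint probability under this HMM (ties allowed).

path = [3, 3, 3, 3, 3, 2, 2]

t=0: δ = [3.125e-02, 4.688e-02, 1.562e-02, 9.375e-02]  (obs o_0=5)
t=1: δ = [1.465e-03, 4.395e-03, 2.930e-03, 5.859e-03]  ψ = [1, 1, 3, 3]  (obs o_1=1)
t=2: δ = [1.373e-04, 2.060e-04, 3.662e-04, 3.662e-04]  ψ = [1, 1, 3, 3]  (obs o_2=2)
t=3: δ = [6.437e-06, 9.656e-06, 1.717e-05, 2.289e-05]  ψ = [1, 1, 2, 3]  (obs o_3=3)
t=4: δ = [3.576e-07, 9.052e-07, 8.047e-07, 1.431e-06]  ψ = [3, 1, 2, 3]  (obs o_4=1)
t=5: δ = [2.829e-08, 4.243e-08, 8.941e-08, 8.941e-08]  ψ = [1, 1, 3, 3]  (obs o_5=2)
t=6: δ = [2.794e-09, 3.978e-09, 8.382e-09, 5.588e-09]  ψ = [2, 1, 2, 3]  (obs o_6=4)
backtrack: best end state = 2; path = [3, 3, 3, 3, 3, 2, 2]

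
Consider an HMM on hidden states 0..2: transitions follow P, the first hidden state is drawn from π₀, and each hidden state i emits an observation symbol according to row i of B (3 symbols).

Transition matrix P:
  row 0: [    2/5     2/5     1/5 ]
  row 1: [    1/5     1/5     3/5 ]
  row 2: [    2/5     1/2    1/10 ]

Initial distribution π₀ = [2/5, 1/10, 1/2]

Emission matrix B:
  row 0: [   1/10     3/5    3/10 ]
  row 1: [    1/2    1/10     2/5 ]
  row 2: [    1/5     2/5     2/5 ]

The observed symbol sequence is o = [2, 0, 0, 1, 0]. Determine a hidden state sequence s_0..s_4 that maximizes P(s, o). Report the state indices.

t=0: δ = [1.200e-01, 4.000e-02, 2.000e-01]  (obs o_0=2)
t=1: δ = [8.000e-03, 5.000e-02, 4.800e-03]  ψ = [2, 2, 0]  (obs o_1=0)
t=2: δ = [1.000e-03, 5.000e-03, 6.000e-03]  ψ = [1, 1, 1]  (obs o_2=0)
t=3: δ = [1.440e-03, 3.000e-04, 1.200e-03]  ψ = [2, 2, 1]  (obs o_3=1)
t=4: δ = [5.760e-05, 3.000e-04, 5.760e-05]  ψ = [0, 2, 0]  (obs o_4=0)
backtrack: best end state = 1; path = [2, 1, 1, 2, 1]

path = [2, 1, 1, 2, 1]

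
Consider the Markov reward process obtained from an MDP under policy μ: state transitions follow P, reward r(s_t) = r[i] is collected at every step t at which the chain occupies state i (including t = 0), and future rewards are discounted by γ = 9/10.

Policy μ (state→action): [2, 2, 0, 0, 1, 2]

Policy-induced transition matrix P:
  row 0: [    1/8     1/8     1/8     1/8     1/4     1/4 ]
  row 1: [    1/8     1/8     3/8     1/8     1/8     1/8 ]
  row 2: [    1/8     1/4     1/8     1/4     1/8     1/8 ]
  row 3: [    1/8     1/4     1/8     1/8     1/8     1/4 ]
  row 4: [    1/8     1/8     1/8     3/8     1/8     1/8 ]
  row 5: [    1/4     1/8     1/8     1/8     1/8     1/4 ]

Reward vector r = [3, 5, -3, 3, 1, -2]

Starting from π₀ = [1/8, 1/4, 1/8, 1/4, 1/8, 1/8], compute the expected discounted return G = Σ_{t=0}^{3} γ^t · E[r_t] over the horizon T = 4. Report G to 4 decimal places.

G = 4.4727

t=0: π = [0.1250, 0.2500, 0.1250, 0.2500, 0.1250, 0.1250], E[r] = 1.8750, γ^t·E[r] = 1.875000, running G = 1.875000
t=1: π = [0.1406, 0.1719, 0.1875, 0.1719, 0.1406, 0.1875], E[r] = 1.0000, γ^t·E[r] = 0.900000, running G = 2.775000
t=2: π = [0.1484, 0.1699, 0.1680, 0.1836, 0.1426, 0.1875], E[r] = 1.1094, γ^t·E[r] = 0.898594, running G = 3.673594
t=3: π = [0.1484, 0.1689, 0.1675, 0.1816, 0.1436, 0.1899], E[r] = 1.0962, γ^t·E[r] = 0.799124, running G = 4.472717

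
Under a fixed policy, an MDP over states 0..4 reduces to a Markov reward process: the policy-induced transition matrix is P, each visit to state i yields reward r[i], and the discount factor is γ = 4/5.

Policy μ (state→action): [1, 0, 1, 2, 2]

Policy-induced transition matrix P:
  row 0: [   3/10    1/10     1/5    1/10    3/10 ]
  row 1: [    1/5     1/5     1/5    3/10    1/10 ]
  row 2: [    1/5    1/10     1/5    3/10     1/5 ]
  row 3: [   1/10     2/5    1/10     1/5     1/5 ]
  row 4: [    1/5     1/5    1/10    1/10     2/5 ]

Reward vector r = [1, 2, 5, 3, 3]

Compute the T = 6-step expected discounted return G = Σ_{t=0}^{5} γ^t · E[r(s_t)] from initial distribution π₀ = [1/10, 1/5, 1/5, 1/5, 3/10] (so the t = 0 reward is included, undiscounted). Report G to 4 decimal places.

t=0: π = [0.1000, 0.2000, 0.2000, 0.2000, 0.3000], E[r] = 3.0000, γ^t·E[r] = 3.000000, running G = 3.000000
t=1: π = [0.1900, 0.2100, 0.1500, 0.2000, 0.2500], E[r] = 2.7100, γ^t·E[r] = 2.168000, running G = 5.168000
t=2: π = [0.1990, 0.2060, 0.1550, 0.1920, 0.2480], E[r] = 2.7060, γ^t·E[r] = 1.731840, running G = 6.899840
t=3: π = [0.2007, 0.2030, 0.1560, 0.1914, 0.2489], E[r] = 2.7076, γ^t·E[r] = 1.386291, running G = 8.286131
t=4: π = [0.2009, 0.2026, 0.1560, 0.1909, 0.2496], E[r] = 2.7075, γ^t·E[r] = 1.108980, running G = 9.395111
t=5: π = [0.2010, 0.2025, 0.1560, 0.1908, 0.2497], E[r] = 2.7074, γ^t·E[r] = 0.887163, running G = 10.282274

G = 10.2823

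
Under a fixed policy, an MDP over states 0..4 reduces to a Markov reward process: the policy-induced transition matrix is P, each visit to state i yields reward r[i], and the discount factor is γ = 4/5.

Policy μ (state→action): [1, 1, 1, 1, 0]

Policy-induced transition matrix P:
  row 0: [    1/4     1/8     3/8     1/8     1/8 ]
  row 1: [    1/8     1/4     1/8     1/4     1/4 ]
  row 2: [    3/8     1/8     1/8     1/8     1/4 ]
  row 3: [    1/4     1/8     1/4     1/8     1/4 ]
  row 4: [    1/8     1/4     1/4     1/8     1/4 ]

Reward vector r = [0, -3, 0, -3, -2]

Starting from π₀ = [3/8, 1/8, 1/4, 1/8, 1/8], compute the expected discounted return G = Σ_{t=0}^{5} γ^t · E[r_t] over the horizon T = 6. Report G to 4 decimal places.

t=0: π = [0.3750, 0.1250, 0.2500, 0.1250, 0.1250], E[r] = -1.0000, γ^t·E[r] = -1.000000, running G = -1.000000
t=1: π = [0.2500, 0.1563, 0.2500, 0.1406, 0.2031], E[r] = -1.2969, γ^t·E[r] = -1.037500, running G = -2.037500
t=2: π = [0.2363, 0.1699, 0.2305, 0.1445, 0.2188], E[r] = -1.3809, γ^t·E[r] = -0.883750, running G = -2.921250
t=3: π = [0.2302, 0.1736, 0.2295, 0.1462, 0.2205], E[r] = -1.4004, γ^t·E[r] = -0.717000, running G = -3.638250
t=4: π = [0.2294, 0.1743, 0.2284, 0.1467, 0.2212], E[r] = -1.4053, γ^t·E[r] = -0.575613, running G = -4.213863
t=5: π = [0.2291, 0.1744, 0.2283, 0.1468, 0.2213], E[r] = -1.4063, γ^t·E[r] = -0.460814, running G = -4.674676

G = -4.6747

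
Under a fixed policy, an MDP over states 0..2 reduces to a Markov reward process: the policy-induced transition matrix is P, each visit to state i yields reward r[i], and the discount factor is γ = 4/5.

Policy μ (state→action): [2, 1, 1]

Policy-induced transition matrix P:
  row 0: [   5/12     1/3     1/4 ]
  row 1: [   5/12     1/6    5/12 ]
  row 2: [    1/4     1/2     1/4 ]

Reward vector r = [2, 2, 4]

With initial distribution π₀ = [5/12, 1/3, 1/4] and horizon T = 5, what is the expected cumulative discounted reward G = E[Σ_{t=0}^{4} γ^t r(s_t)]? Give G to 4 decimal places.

t=0: π = [0.4167, 0.3333, 0.2500], E[r] = 2.5000, γ^t·E[r] = 2.500000, running G = 2.500000
t=1: π = [0.3750, 0.3194, 0.3056], E[r] = 2.6111, γ^t·E[r] = 2.088889, running G = 4.588889
t=2: π = [0.3657, 0.3310, 0.3032], E[r] = 2.6065, γ^t·E[r] = 1.668148, running G = 6.257037
t=3: π = [0.3661, 0.3287, 0.3052], E[r] = 2.6103, γ^t·E[r] = 1.336494, running G = 7.593531
t=4: π = [0.3658, 0.3294, 0.3048], E[r] = 2.6096, γ^t·E[r] = 1.068879, running G = 8.662410

G = 8.6624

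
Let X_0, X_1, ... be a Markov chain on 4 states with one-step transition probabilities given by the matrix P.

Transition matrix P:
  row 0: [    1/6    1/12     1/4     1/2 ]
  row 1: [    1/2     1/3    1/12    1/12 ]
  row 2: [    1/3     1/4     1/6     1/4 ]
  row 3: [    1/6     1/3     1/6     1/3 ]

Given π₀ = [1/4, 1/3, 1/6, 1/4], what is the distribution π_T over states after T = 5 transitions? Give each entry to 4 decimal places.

t=0: π = [0.2500, 0.3333, 0.1667, 0.2500]
t=1: π = [0.3056, 0.2569, 0.1597, 0.2778]
t=2: π = [0.2789, 0.2436, 0.1707, 0.3067]
t=3: π = [0.2763, 0.2494, 0.1696, 0.3047]
t=4: π = [0.2781, 0.2501, 0.1689, 0.3029]
t=5: π = [0.2782, 0.2497, 0.1690, 0.3031]

π = [0.2782, 0.2497, 0.1690, 0.3031]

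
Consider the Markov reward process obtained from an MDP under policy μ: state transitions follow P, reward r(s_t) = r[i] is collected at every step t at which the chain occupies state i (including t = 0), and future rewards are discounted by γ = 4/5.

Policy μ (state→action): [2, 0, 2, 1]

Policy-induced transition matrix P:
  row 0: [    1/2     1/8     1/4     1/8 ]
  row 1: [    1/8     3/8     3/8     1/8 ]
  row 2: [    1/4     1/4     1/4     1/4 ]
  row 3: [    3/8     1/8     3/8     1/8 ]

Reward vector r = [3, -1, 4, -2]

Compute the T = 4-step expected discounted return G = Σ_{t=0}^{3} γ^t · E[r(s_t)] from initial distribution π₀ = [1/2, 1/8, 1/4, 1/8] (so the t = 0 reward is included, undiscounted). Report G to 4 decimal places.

t=0: π = [0.5000, 0.1250, 0.2500, 0.1250], E[r] = 2.1250, γ^t·E[r] = 2.125000, running G = 2.125000
t=1: π = [0.3750, 0.1875, 0.2813, 0.1563], E[r] = 1.7500, γ^t·E[r] = 1.400000, running G = 3.525000
t=2: π = [0.3398, 0.2070, 0.2930, 0.1602], E[r] = 1.6641, γ^t·E[r] = 1.065000, running G = 4.590000
t=3: π = [0.3291, 0.2134, 0.2959, 0.1616], E[r] = 1.6343, γ^t·E[r] = 0.836750, running G = 5.426750

G = 5.4268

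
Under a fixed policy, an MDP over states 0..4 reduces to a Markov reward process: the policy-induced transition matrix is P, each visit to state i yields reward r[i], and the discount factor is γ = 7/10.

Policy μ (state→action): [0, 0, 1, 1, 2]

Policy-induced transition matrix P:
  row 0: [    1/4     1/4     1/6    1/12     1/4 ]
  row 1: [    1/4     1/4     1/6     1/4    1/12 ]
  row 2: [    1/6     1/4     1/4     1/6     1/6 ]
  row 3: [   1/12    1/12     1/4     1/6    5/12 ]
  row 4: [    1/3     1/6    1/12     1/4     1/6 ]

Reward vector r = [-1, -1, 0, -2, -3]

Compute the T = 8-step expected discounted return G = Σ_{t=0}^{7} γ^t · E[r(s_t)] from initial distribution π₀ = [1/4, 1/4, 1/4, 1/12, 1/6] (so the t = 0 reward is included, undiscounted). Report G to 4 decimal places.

G = -4.1892

t=0: π = [0.2500, 0.2500, 0.2500, 0.0833, 0.1667], E[r] = -1.1667, γ^t·E[r] = -1.166667, running G = -1.166667
t=1: π = [0.2292, 0.2222, 0.1806, 0.1806, 0.1875], E[r] = -1.3750, γ^t·E[r] = -0.962500, running G = -2.129167
t=2: π = [0.2205, 0.2043, 0.1811, 0.1817, 0.2124], E[r] = -1.4253, γ^t·E[r] = -0.698420, running G = -2.827587
t=3: π = [0.2223, 0.2020, 0.1792, 0.1830, 0.2134], E[r] = -1.4307, γ^t·E[r] = -0.490730, running G = -3.318317
t=4: π = [0.2224, 0.2017, 0.1791, 0.1828, 0.2141], E[r] = -1.4319, γ^t·E[r] = -0.343804, running G = -3.662121
t=5: π = [0.2225, 0.2017, 0.1790, 0.1828, 0.2141], E[r] = -1.4320, γ^t·E[r] = -0.240671, running G = -3.902792
t=6: π = [0.2225, 0.2017, 0.1790, 0.1828, 0.2141], E[r] = -1.4320, γ^t·E[r] = -0.168472, running G = -4.071264
t=7: π = [0.2225, 0.2017, 0.1790, 0.1828, 0.2141], E[r] = -1.4320, γ^t·E[r] = -0.117930, running G = -4.189195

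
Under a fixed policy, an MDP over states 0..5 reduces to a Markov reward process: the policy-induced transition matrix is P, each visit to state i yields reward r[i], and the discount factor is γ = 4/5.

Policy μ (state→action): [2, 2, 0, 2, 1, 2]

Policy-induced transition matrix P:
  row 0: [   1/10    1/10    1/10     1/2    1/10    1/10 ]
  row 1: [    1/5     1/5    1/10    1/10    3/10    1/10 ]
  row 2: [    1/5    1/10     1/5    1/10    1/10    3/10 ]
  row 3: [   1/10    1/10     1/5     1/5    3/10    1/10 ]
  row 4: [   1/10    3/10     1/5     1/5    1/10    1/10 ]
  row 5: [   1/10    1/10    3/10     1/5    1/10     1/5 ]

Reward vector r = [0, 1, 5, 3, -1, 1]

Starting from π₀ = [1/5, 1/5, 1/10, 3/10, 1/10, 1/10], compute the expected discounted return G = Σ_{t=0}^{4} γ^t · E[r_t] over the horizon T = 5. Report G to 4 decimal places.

t=0: π = [0.2000, 0.2000, 0.1000, 0.3000, 0.1000, 0.1000], E[r] = 1.6000, γ^t·E[r] = 1.600000, running G = 1.600000
t=1: π = [0.1300, 0.1400, 0.1700, 0.2300, 0.2000, 0.1300], E[r] = 1.6100, γ^t·E[r] = 1.288000, running G = 2.888000
t=2: π = [0.1310, 0.1540, 0.1860, 0.2080, 0.1740, 0.1470], E[r] = 1.6810, γ^t·E[r] = 1.075840, running G = 3.963840
t=3: π = [0.1340, 0.1502, 0.1862, 0.2053, 0.1724, 0.1519], E[r] = 1.6766, γ^t·E[r] = 0.858419, running G = 4.822259
t=4: π = [0.1336, 0.1495, 0.1868, 0.2066, 0.1711, 0.1524], E[r] = 1.6844, γ^t·E[r] = 0.689914, running G = 5.512173

G = 5.5122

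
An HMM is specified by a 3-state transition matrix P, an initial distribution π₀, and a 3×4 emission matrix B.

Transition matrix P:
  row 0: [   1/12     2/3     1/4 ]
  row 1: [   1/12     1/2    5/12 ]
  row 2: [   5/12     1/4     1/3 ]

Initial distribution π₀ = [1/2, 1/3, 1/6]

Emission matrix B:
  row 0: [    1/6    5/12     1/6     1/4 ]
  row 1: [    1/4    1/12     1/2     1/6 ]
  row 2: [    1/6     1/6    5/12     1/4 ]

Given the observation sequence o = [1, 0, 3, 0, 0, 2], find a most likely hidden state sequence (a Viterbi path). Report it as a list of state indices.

path = [0, 1, 1, 1, 1, 1]

t=0: δ = [2.083e-01, 2.778e-02, 2.778e-02]  (obs o_0=1)
t=1: δ = [2.894e-03, 3.472e-02, 8.681e-03]  ψ = [0, 0, 0]  (obs o_1=0)
t=2: δ = [9.042e-04, 2.894e-03, 3.617e-03]  ψ = [2, 1, 1]  (obs o_2=3)
t=3: δ = [2.512e-04, 3.617e-04, 2.009e-04]  ψ = [2, 1, 1]  (obs o_3=0)
t=4: δ = [1.395e-05, 4.521e-05, 2.512e-05]  ψ = [2, 1, 1]  (obs o_4=0)
t=5: δ = [1.744e-06, 1.130e-05, 7.849e-06]  ψ = [2, 1, 1]  (obs o_5=2)
backtrack: best end state = 1; path = [0, 1, 1, 1, 1, 1]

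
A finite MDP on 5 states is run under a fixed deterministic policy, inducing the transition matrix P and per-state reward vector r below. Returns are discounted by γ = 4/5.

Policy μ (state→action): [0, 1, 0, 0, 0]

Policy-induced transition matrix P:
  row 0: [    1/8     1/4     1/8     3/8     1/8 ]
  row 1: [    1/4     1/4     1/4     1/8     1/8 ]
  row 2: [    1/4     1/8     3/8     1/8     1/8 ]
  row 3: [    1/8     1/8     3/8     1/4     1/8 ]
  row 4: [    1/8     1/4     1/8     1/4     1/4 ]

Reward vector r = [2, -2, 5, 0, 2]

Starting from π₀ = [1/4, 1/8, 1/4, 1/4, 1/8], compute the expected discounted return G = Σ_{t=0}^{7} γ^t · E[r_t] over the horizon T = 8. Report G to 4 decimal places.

t=0: π = [0.2500, 0.1250, 0.2500, 0.2500, 0.1250], E[r] = 1.7500, γ^t·E[r] = 1.750000, running G = 1.750000
t=1: π = [0.1719, 0.1875, 0.2656, 0.2344, 0.1406], E[r] = 1.5781, γ^t·E[r] = 1.262500, running G = 3.012500
t=2: π = [0.1816, 0.1875, 0.2734, 0.2148, 0.1426], E[r] = 1.6406, γ^t·E[r] = 1.050000, running G = 4.062500
t=3: π = [0.1826, 0.1890, 0.2705, 0.2151, 0.1428], E[r] = 1.6255, γ^t·E[r] = 0.832250, running G = 4.894750
t=4: π = [0.1824, 0.1893, 0.2700, 0.2154, 0.1429], E[r] = 1.6221, γ^t·E[r] = 0.664400, running G = 5.559150
t=5: π = [0.1824, 0.1893, 0.2700, 0.2154, 0.1429], E[r] = 1.6220, γ^t·E[r] = 0.531489, running G = 6.090639
t=6: π = [0.1824, 0.1893, 0.2700, 0.2154, 0.1429], E[r] = 1.6220, γ^t·E[r] = 0.425193, running G = 6.515832
t=7: π = [0.1824, 0.1893, 0.2700, 0.2154, 0.1429], E[r] = 1.6220, γ^t·E[r] = 0.340154, running G = 6.855986

G = 6.8560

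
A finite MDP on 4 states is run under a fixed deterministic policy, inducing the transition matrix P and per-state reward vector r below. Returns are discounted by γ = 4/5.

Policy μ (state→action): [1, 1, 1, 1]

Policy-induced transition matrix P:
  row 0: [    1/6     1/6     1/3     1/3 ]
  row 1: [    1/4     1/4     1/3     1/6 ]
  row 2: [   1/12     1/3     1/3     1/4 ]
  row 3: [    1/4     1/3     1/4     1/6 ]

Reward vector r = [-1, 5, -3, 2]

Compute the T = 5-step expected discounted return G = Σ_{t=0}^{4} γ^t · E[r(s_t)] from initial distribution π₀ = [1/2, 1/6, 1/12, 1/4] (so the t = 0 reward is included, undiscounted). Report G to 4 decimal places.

t=0: π = [0.5000, 0.1667, 0.0833, 0.2500], E[r] = 0.5833, γ^t·E[r] = 0.583333, running G = 0.583333
t=1: π = [0.1944, 0.2361, 0.3125, 0.2569], E[r] = 0.5625, γ^t·E[r] = 0.450000, running G = 1.033333
t=2: π = [0.1817, 0.2813, 0.3119, 0.2251], E[r] = 0.7390, γ^t·E[r] = 0.472963, running G = 1.506296
t=3: π = [0.1829, 0.2796, 0.3146, 0.2229], E[r] = 0.7174, γ^t·E[r] = 0.367284, running G = 1.873580
t=4: π = [0.1823, 0.2796, 0.3148, 0.2234], E[r] = 0.7179, γ^t·E[r] = 0.294049, running G = 2.167630

G = 2.1676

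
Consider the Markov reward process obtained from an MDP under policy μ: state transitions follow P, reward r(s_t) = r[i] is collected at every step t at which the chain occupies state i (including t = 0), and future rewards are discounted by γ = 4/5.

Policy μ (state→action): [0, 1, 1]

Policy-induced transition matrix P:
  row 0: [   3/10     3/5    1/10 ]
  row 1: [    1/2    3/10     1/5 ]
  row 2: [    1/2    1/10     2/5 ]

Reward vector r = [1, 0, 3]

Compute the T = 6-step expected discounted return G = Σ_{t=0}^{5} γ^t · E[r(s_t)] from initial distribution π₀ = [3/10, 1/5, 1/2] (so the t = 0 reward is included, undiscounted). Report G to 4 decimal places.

G = 4.7347

t=0: π = [0.3000, 0.2000, 0.5000], E[r] = 1.8000, γ^t·E[r] = 1.800000, running G = 1.800000
t=1: π = [0.4400, 0.2900, 0.2700], E[r] = 1.2500, γ^t·E[r] = 1.000000, running G = 2.800000
t=2: π = [0.4120, 0.3780, 0.2100], E[r] = 1.0420, γ^t·E[r] = 0.666880, running G = 3.466880
t=3: π = [0.4176, 0.3816, 0.2008], E[r] = 1.0200, γ^t·E[r] = 0.522240, running G = 3.989120
t=4: π = [0.4165, 0.3851, 0.1984], E[r] = 1.0117, γ^t·E[r] = 0.414384, running G = 4.403504
t=5: π = [0.4167, 0.3853, 0.1980], E[r] = 1.0108, γ^t·E[r] = 0.331219, running G = 4.734723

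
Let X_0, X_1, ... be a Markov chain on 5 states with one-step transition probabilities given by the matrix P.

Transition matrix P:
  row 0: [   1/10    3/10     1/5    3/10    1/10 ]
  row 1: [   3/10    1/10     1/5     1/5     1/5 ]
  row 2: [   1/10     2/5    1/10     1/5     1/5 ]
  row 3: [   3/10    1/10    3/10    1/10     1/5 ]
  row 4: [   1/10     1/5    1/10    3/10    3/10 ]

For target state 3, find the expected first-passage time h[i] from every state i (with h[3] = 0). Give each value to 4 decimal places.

h = [3.8682, 4.1834, 4.2407, 0.0000, 3.7822]

First-step conditioning: h[3] = 0; for i ≠ 3, h[i] = 1 + Σ_k P[i][k]·h[k].
  h[0] = 1 + 1/10·h[0] + 3/10·h[1] + 1/5·h[2] + 1/10·h[4]
  h[1] = 1 + 3/10·h[0] + 1/10·h[1] + 1/5·h[2] + 1/5·h[4]
  h[2] = 1 + 1/10·h[0] + 2/5·h[1] + 1/10·h[2] + 1/5·h[4]
  h[4] = 1 + 1/10·h[0] + 1/5·h[1] + 1/10·h[2] + 3/10·h[4]
Solving the 4×4 linear system over states ≠ 3 gives exactly h = [1350/349, 1460/349, 1480/349, 0, 1320/349] (h[3] = 0 is the target).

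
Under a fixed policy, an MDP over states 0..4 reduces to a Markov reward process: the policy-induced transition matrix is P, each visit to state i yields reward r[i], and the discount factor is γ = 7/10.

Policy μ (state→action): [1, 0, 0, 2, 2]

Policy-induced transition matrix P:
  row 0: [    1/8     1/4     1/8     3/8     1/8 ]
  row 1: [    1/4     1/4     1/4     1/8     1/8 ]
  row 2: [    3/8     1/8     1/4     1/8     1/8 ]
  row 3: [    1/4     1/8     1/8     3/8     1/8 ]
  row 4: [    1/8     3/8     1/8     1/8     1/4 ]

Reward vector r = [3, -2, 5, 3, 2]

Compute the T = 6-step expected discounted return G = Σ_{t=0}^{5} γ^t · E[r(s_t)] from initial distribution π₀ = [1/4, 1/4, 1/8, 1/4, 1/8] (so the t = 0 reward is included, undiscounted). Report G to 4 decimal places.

t=0: π = [0.2500, 0.2500, 0.1250, 0.2500, 0.1250], E[r] = 1.8750, γ^t·E[r] = 1.875000, running G = 1.875000
t=1: π = [0.2188, 0.2188, 0.1719, 0.2500, 0.1406], E[r] = 2.1094, γ^t·E[r] = 1.476563, running G = 3.351563
t=2: π = [0.2266, 0.2148, 0.1738, 0.2422, 0.1426], E[r] = 2.1309, γ^t·E[r] = 1.044121, running G = 4.395684
t=3: π = [0.2256, 0.2158, 0.1736, 0.2422, 0.1428], E[r] = 2.1252, γ^t·E[r] = 0.728959, running G = 5.124642
t=4: π = [0.2256, 0.2159, 0.1737, 0.2419, 0.1429], E[r] = 2.1251, γ^t·E[r] = 0.510234, running G = 5.634877
t=5: π = [0.2256, 0.2159, 0.1737, 0.2419, 0.1429], E[r] = 2.1250, γ^t·E[r] = 0.357151, running G = 5.992027

G = 5.9920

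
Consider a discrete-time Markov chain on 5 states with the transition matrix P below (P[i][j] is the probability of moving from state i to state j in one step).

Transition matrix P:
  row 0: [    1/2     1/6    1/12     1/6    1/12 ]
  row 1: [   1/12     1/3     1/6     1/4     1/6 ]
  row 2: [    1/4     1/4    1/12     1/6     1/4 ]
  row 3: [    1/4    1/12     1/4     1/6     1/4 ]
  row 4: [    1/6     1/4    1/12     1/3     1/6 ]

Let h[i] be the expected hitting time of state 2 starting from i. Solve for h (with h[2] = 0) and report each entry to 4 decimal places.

h = [7.4614, 6.5630, 0.0000, 6.2421, 7.1580]

First-step conditioning: h[2] = 0; for i ≠ 2, h[i] = 1 + Σ_k P[i][k]·h[k].
  h[0] = 1 + 1/2·h[0] + 1/6·h[1] + 1/6·h[3] + 1/12·h[4]
  h[1] = 1 + 1/12·h[0] + 1/3·h[1] + 1/4·h[3] + 1/6·h[4]
  h[3] = 1 + 1/4·h[0] + 1/12·h[1] + 1/6·h[3] + 1/4·h[4]
  h[4] = 1 + 1/6·h[0] + 1/4·h[1] + 1/3·h[3] + 1/6·h[4]
Solving the 4×4 linear system over states ≠ 2 gives exactly h = [15348/2057, 13500/2057, 0, 12840/2057, 14724/2057] (h[2] = 0 is the target).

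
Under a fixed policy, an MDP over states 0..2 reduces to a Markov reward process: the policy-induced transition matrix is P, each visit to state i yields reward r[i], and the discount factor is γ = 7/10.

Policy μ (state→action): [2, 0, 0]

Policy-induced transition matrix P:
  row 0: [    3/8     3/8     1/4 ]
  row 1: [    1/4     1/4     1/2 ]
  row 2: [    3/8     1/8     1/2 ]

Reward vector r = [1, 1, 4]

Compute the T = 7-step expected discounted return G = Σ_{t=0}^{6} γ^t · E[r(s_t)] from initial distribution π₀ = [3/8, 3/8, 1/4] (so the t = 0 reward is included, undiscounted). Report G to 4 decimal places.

t=0: π = [0.3750, 0.3750, 0.2500], E[r] = 1.7500, γ^t·E[r] = 1.750000, running G = 1.750000
t=1: π = [0.3281, 0.2656, 0.4063], E[r] = 2.2188, γ^t·E[r] = 1.553125, running G = 3.303125
t=2: π = [0.3418, 0.2402, 0.4180], E[r] = 2.2539, γ^t·E[r] = 1.104414, running G = 4.407539
t=3: π = [0.3450, 0.2405, 0.4146], E[r] = 2.2437, γ^t·E[r] = 0.769573, running G = 5.177112
t=4: π = [0.3449, 0.2413, 0.4138], E[r] = 2.2413, γ^t·E[r] = 0.538129, running G = 5.715241
t=5: π = [0.3448, 0.2414, 0.4138], E[r] = 2.2413, γ^t·E[r] = 0.376694, running G = 6.091936
t=6: π = [0.3448, 0.2414, 0.4138], E[r] = 2.2414, γ^t·E[r] = 0.263695, running G = 6.355631

G = 6.3556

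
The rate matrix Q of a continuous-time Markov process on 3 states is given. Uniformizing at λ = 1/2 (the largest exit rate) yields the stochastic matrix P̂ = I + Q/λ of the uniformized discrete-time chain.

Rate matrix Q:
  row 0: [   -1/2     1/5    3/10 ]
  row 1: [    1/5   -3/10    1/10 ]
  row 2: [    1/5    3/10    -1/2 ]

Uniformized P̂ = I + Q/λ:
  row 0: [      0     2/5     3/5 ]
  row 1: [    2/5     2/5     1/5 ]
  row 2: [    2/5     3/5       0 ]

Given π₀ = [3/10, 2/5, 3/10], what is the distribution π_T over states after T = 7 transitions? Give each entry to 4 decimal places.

t=0: π = [0.3000, 0.4000, 0.3000]
t=1: π = [0.2800, 0.4600, 0.2600]
t=2: π = [0.2880, 0.4520, 0.2600]
t=3: π = [0.2848, 0.4520, 0.2632]
t=4: π = [0.2861, 0.4526, 0.2613]
t=5: π = [0.2856, 0.4523, 0.2622]
t=6: π = [0.2858, 0.4524, 0.2618]
t=7: π = [0.2857, 0.4524, 0.2620]

π = [0.2857, 0.4524, 0.2620]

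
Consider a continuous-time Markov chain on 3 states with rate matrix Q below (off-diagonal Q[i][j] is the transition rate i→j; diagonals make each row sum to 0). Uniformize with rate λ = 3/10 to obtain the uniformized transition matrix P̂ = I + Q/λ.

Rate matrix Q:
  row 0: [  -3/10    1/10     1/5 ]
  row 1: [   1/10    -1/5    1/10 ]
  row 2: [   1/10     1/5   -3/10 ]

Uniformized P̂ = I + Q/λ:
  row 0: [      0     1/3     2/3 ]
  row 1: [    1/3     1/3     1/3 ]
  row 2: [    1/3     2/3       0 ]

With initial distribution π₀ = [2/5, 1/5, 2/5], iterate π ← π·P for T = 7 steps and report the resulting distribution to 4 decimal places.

t=0: π = [0.4000, 0.2000, 0.4000]
t=1: π = [0.2000, 0.4667, 0.3333]
t=2: π = [0.2667, 0.4444, 0.2889]
t=3: π = [0.2444, 0.4296, 0.3259]
t=4: π = [0.2519, 0.4420, 0.3062]
t=5: π = [0.2494, 0.4354, 0.3152]
t=6: π = [0.2502, 0.4384, 0.3114]
t=7: π = [0.2499, 0.4371, 0.3129]

π = [0.2499, 0.4371, 0.3129]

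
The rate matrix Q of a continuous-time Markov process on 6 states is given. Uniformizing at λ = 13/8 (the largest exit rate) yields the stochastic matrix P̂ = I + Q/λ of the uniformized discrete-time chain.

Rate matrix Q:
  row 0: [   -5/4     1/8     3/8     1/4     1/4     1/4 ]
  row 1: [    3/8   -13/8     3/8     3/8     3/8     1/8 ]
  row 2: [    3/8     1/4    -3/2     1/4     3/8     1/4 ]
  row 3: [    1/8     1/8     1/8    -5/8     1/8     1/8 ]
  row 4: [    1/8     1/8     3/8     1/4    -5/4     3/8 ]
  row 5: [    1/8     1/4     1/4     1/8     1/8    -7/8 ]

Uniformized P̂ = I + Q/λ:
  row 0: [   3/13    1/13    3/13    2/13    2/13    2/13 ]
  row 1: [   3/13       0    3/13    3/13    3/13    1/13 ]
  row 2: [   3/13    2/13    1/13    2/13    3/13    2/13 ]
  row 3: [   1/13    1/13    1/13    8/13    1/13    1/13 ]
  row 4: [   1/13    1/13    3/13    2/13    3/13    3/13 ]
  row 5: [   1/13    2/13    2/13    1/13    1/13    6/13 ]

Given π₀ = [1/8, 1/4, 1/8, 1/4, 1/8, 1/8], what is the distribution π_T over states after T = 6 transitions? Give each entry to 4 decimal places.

t=0: π = [0.1250, 0.2500, 0.1250, 0.2500, 0.1250, 0.1250]
t=1: π = [0.1538, 0.0769, 0.1635, 0.2788, 0.1635, 0.1635]
t=2: π = [0.1376, 0.0962, 0.1501, 0.2759, 0.1509, 0.1893]
t=3: π = [0.1360, 0.0956, 0.1507, 0.2740, 0.1486, 0.1951]
t=4: π = [0.1357, 0.0962, 0.1504, 0.2727, 0.1481, 0.1969]
t=5: π = [0.1357, 0.0962, 0.1505, 0.2719, 0.1481, 0.1974]
t=6: π = [0.1358, 0.0963, 0.1506, 0.2716, 0.1481, 0.1977]

π = [0.1358, 0.0963, 0.1506, 0.2716, 0.1481, 0.1977]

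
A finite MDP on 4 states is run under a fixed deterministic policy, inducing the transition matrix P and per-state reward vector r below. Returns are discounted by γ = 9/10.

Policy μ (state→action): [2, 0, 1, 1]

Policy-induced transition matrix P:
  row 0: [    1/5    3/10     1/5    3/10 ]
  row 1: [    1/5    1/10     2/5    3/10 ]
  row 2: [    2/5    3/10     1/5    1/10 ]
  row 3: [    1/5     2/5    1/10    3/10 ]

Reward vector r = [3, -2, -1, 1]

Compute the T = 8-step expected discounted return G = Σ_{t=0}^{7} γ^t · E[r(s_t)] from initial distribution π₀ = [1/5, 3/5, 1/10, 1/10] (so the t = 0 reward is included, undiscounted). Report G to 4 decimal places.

G = 0.4711

t=0: π = [0.2000, 0.6000, 0.1000, 0.1000], E[r] = -0.6000, γ^t·E[r] = -0.600000, running G = -0.600000
t=1: π = [0.2200, 0.1900, 0.3100, 0.2800], E[r] = 0.2500, γ^t·E[r] = 0.225000, running G = -0.375000
t=2: π = [0.2620, 0.2900, 0.2100, 0.2380], E[r] = 0.2340, γ^t·E[r] = 0.189540, running G = -0.185460
t=3: π = [0.2420, 0.2658, 0.2342, 0.2580], E[r] = 0.2182, γ^t·E[r] = 0.159068, running G = -0.026392
t=4: π = [0.2468, 0.2726, 0.2274, 0.2532], E[r] = 0.2210, γ^t·E[r] = 0.145024, running G = 0.118632
t=5: π = [0.2455, 0.2708, 0.2292, 0.2545], E[r] = 0.2202, γ^t·E[r] = 0.130000, running G = 0.248632
t=6: π = [0.2458, 0.2713, 0.2287, 0.2542], E[r] = 0.2204, γ^t·E[r] = 0.117124, running G = 0.365756
t=7: π = [0.2457, 0.2712, 0.2288, 0.2543], E[r] = 0.2203, γ^t·E[r] = 0.105381, running G = 0.471137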